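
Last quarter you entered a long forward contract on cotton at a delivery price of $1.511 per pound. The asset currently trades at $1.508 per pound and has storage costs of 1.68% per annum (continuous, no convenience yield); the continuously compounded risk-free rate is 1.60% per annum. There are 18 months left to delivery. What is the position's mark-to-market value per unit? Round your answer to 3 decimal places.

Current fair forward for the remaining 18 months: F = S·e^((r + u)·T), (r + u) = 0.0160 + 0.0168 = 0.0328
F = 1.508 · e^(0.0328 × 18/12) = 1.508 × 1.050430 = 1.5840
Value of long forward = (F − K)·e^(−rT) = (1.5840 − 1.511) · e^(−0.0160·18/12)
= 0.0730 × 0.976286 = 0.071

$0.071 per pound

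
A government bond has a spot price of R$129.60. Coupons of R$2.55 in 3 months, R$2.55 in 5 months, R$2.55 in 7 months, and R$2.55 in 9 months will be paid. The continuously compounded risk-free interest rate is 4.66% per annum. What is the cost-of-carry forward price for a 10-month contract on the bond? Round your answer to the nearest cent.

R$124.37

PV(coupons) I = 2.55·e^(−0.0466·3/12) + 2.55·e^(−0.0466·5/12) + 2.55·e^(−0.0466·7/12) + 2.55·e^(−0.0466·9/12)
I = 2.5205 + 2.5010 + 2.4816 + 2.4624 = 9.9655
F = (S − I)·e^(rT) = (129.60 − 9.9655) · e^(0.0466·10/12)
= 119.6345 · e^0.038833 = 119.6345 × 1.039597 = R$124.37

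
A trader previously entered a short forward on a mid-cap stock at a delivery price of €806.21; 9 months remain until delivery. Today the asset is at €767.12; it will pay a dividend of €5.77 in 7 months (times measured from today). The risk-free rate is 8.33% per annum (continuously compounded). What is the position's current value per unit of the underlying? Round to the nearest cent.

PV(remaining dividends) I = 5.77·e^(−0.0833·7/12) = 5.4963
Current forward F = (S − I)·e^(rT) = (767.12 − 5.4963)·e^(0.0833·9/12) = 761.6237 × 1.064468 = 810.7241
Value (long) = (F − K)·e^(−rT) = (810.7241 − 806.21) × 0.939437 = 4.2407
Short position value = −(long value) = -€4.24

-€4.24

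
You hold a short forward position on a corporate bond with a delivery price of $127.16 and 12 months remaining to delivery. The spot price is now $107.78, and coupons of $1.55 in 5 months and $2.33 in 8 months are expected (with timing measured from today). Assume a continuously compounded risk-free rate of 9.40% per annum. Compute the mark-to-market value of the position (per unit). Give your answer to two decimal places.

PV(remaining coupons) I = 1.55·e^(−0.0940·5/12) + 2.33·e^(−0.0940·8/12) = 3.6789
Current forward F = (S − I)·e^(rT) = (107.78 − 3.6789)·e^(0.0940·12/12) = 104.1011 × 1.098560 = 114.3613
Value (long) = (F − K)·e^(−rT) = (114.3613 − 127.16) × 0.910283 = -11.6504
Short position value = −(long value) = $11.65

$11.65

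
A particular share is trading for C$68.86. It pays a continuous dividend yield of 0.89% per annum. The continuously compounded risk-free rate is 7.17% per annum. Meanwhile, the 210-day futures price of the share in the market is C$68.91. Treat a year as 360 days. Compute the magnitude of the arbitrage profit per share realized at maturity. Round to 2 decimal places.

Fair futures: F* = S·e^(carry·T), with carry = (r − q) = 0.0717 − 0.0089 = 0.0628
F* = 68.86 · e^(0.0628 × 210/360) = 68.86 · e^0.036633 = 68.86 × 1.037312 = C$71.4293
Market C$68.91 < fair C$71.4293: forward underpriced → reverse cash-and-carry (short spot, go long the forward).
At maturity, profit = |F_mkt − F*| = |68.91 − 71.4293| = C$2.52 per share

C$2.52 per share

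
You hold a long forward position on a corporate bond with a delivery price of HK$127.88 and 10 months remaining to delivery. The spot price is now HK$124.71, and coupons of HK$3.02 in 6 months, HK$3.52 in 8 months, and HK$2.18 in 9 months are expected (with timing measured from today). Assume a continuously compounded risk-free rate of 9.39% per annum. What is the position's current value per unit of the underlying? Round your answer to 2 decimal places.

PV(remaining coupons) I = 3.02·e^(−0.0939·6/12) + 3.52·e^(−0.0939·8/12) + 2.18·e^(−0.0939·9/12) = 8.2196
Current forward F = (S − I)·e^(rT) = (124.71 − 8.2196)·e^(0.0939·10/12) = 116.4904 × 1.081393 = 125.9719
Value (long) = (F − K)·e^(−rT) = (125.9719 − 127.88) × 0.924733 = -1.7645
Value = -HK$1.76

-HK$1.76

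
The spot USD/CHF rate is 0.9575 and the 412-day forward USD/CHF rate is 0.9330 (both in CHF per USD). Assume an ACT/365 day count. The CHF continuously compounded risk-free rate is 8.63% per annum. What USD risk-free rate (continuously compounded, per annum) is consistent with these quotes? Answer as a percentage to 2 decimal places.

F = S·e^((r_CHF − r_USD)T) ⇒ r_USD = r_CHF − ln(F/S)/T
ln(0.9330/0.9575) = -0.025921; /(412/365) = -0.022964
r_USD = 0.0863 + 0.022964 = 0.109264
r_USD = 10.93%

10.93%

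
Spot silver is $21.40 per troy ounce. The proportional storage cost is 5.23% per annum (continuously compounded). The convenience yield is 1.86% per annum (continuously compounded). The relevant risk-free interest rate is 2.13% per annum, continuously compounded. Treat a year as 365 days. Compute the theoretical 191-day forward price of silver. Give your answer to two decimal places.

$22.02 per troy ounce

Net carry = r + u − y = 0.0213 + 0.0523 − 0.0186 = 0.0550
F = S·e^((r+u−y)T) = 21.40 · e^(0.0550 × 191/365) = 21.40 · e^0.028781
= 21.40 × 1.029199 = $22.02 per troy ounce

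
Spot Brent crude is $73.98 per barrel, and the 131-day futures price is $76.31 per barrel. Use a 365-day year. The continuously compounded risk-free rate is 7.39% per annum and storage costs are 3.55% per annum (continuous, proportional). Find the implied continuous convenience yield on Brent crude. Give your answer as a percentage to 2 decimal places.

F = S·e^((r+u−y)T) ⇒ (r+u−y) = ln(F/S)/T
ln(76.31/73.98) = 0.031009; /T ⇒ 0.086399
y = r + u − ln(F/S)/T = 0.0739 + 0.0355 − 0.086399 = 0.023001
y = 2.30%

2.30%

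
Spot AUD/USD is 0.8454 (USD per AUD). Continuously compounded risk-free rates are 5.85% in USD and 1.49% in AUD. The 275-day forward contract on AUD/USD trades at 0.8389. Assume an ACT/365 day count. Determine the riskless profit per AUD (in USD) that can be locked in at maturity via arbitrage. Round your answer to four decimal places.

0.0347 per AUD (in USD)

Fair forward: F* = S·e^(carry·T), with carry = (r_USD − r_AUD) = 0.0585 − 0.0149 = 0.0436
F* = 0.8454 · e^(0.0436 × 275/365) = 0.8454 · e^0.032849 = 0.8454 × 1.033394 = 0.8736
Market 0.8389 < fair 0.8736: forward underpriced → reverse cash-and-carry (short spot, go long the forward).
At maturity, profit = |F_mkt − F*| = |0.8389 − 0.8736| = 0.0347 per AUD (in USD)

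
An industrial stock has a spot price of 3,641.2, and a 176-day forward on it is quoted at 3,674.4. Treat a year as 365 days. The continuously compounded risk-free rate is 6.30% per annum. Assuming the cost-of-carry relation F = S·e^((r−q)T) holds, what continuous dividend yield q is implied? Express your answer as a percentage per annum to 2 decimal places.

4.42%

From F = S·e^((r−q)T): (r − q) = ln(F/S)/T
ln(3674.4/3641.2) = ln(1.009118) = 0.009077
(r − q) = 0.009077 / (176/365) = 0.018824
q = r − ln(F/S)/T = 0.0630 − 0.018824 = 0.044176
q = 4.42%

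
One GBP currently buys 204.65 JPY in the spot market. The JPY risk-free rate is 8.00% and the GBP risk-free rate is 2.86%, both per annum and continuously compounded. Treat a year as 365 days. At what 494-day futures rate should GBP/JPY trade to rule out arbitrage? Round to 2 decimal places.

F = S·e^((r_JPY − r_GBP)T) = 204.65 · e^((0.0800 − 0.0286) × 494/365)
= 204.65 · e^0.069566 = 204.65 × 1.072043
F = 219.39 JPY per GBP

219.39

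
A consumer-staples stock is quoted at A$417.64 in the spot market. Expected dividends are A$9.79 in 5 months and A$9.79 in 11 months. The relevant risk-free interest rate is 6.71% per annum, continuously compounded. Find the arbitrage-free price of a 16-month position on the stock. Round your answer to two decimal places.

PV(dividends) I = 9.79·e^(−0.0671·5/12) + 9.79·e^(−0.0671·11/12)
I = 9.5201 + 9.2060 = 18.7261
F = (S − I)·e^(rT) = (417.64 − 18.7261) · e^(0.0671·16/12)
= 398.9139 · e^0.089467 = 398.9139 × 1.093591 = A$436.25

A$436.25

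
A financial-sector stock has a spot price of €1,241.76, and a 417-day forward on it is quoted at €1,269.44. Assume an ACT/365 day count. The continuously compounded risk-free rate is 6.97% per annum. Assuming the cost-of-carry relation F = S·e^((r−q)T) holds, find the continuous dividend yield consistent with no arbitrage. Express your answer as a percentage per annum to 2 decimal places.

From F = S·e^((r−q)T): (r − q) = ln(F/S)/T
ln(1269.44/1241.76) = ln(1.022291) = 0.022046
(r − q) = 0.022046 / (417/365) = 0.019297
q = r − ln(F/S)/T = 0.0697 − 0.019297 = 0.050403
q = 5.04%

5.04%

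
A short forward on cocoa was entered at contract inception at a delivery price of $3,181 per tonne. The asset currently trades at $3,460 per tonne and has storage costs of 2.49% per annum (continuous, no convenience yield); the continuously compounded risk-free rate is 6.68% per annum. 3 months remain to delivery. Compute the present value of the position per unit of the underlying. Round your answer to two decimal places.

-$353.29 per tonne

Current fair forward for the remaining 3 months: F = S·e^((r + u)·T), (r + u) = 0.0668 + 0.0249 = 0.0917
F = 3460 · e^(0.0917 × 3/12) = 3460 × 1.02318980 = 3540.2367
Value of long forward = (F − K)·e^(−rT) = (3540.2367 − 3181) · e^(−0.0668·3/12)
= 359.2367 × 0.98343867 = 353.29
Short position value = −(long value) = -$353.29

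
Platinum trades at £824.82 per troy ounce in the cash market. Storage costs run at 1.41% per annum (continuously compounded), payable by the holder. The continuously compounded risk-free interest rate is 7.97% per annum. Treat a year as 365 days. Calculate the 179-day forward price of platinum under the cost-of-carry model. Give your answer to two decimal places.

£863.65 per troy ounce

Net carry = r + u − y = 0.0797 + 0.0141 − 0.0000 = 0.0938
F = S·e^((r+u−y)T) = 824.82 · e^(0.0938 × 179/365) = 824.82 · e^0.046001
= 824.82 × 1.047075 = £863.65 per troy ounce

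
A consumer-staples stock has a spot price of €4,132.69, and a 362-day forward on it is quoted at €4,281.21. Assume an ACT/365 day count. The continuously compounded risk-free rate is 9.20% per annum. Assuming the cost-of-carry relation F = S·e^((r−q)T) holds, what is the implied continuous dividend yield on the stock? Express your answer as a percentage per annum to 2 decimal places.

5.64%

From F = S·e^((r−q)T): (r − q) = ln(F/S)/T
ln(4281.21/4132.69) = ln(1.035938) = 0.035307
(r − q) = 0.035307 / (362/365) = 0.035600
q = r − ln(F/S)/T = 0.0920 − 0.035600 = 0.056400
q = 5.64%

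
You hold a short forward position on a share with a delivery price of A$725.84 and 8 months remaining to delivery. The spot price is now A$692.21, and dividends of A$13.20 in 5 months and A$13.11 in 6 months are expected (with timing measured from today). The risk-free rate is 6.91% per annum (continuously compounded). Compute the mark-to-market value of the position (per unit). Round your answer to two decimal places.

A$26.44

PV(remaining dividends) I = 13.20·e^(−0.0691·5/12) + 13.11·e^(−0.0691·6/12) = 25.4902
Current forward F = (S − I)·e^(rT) = (692.21 − 25.4902)·e^(0.0691·8/12) = 666.7198 × 1.047144 = 698.1516
Value (long) = (F − K)·e^(−rT) = (698.1516 − 725.84) × 0.954978 = -26.4418
Short position value = −(long value) = A$26.44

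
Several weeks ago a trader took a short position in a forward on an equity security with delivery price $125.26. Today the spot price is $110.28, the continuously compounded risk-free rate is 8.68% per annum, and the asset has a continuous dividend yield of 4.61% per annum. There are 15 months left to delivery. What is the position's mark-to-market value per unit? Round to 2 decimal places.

$8.28

Current fair forward for the remaining 15 months: F = S·e^((r − q)·T), (r − q) = 0.0868 − 0.0461 = 0.0407
F = 110.28 · e^(0.0407 × 15/12) = 110.28 × 1.052191 = 116.0356
Value of long forward = (F − K)·e^(−rT) = (116.0356 − 125.26) · e^(−0.0868·15/12)
= -9.2244 × 0.897179 = -8.28
Short position value = −(long value) = $8.28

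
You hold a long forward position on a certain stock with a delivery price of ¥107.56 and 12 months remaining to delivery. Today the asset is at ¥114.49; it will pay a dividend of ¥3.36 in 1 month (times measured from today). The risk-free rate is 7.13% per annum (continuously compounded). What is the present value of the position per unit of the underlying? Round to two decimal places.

PV(remaining dividends) I = 3.36·e^(−0.0713·1/12) = 3.3401
Current forward F = (S − I)·e^(rT) = (114.49 − 3.3401)·e^(0.0713·12/12) = 111.1499 × 1.073903 = 119.3642
Value (long) = (F − K)·e^(−rT) = (119.3642 − 107.56) × 0.931182 = 10.9919
Value = ¥10.99

¥10.99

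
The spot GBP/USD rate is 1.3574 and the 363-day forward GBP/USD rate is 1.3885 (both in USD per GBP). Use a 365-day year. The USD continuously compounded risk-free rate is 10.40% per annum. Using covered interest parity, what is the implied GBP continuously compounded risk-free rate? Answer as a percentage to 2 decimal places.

F = S·e^((r_USD − r_GBP)T) ⇒ r_GBP = r_USD − ln(F/S)/T
ln(1.3885/1.3574) = 0.022653; /(363/365) = 0.022778
r_GBP = 0.1040 − 0.022778 = 0.081222
r_GBP = 8.12%

8.12%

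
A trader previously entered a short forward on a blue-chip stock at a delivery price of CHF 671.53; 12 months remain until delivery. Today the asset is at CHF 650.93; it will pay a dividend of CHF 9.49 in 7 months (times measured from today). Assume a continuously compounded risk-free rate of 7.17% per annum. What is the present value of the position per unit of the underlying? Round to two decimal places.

-CHF 16.76

PV(remaining dividends) I = 9.49·e^(−0.0717·7/12) = 9.1013
Current forward F = (S − I)·e^(rT) = (650.93 − 9.1013)·e^(0.0717·12/12) = 641.8287 × 1.074333 = 689.5378
Value (long) = (F − K)·e^(−rT) = (689.5378 − 671.53) × 0.930810 = 16.7618
Short position value = −(long value) = -CHF 16.76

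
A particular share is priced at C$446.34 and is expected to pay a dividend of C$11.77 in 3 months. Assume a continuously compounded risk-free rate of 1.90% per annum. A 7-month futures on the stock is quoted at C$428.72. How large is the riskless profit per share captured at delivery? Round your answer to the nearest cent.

PV(dividends) I = 11.77·e^(−0.0190·3/12) = 11.7142
Fair futures F* = (S − I)·e^(rT) = (446.34 − 11.7142)·e^0.011083 = 434.6258 × 1.011145 = 439.4697
Market C$428.72 < fair 439.4697: forward underpriced → reverse cash-and-carry (short the stock, invest proceeds at r, pay the dividends, go long the forward).
Profit at T = |F_mkt − F*| = |428.72 − 439.4697| = C$10.75 per share

C$10.75 per share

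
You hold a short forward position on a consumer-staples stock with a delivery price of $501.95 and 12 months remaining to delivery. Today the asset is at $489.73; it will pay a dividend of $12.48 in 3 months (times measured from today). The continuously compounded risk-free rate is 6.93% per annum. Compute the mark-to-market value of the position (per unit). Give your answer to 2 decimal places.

PV(remaining dividends) I = 12.48·e^(−0.0693·3/12) = 12.2656
Current forward F = (S − I)·e^(rT) = (489.73 − 12.2656)·e^(0.0693·12/12) = 477.4644 × 1.071758 = 511.7263
Value (long) = (F − K)·e^(−rT) = (511.7263 − 501.95) × 0.933047 = 9.1217
Short position value = −(long value) = -$9.12

-$9.12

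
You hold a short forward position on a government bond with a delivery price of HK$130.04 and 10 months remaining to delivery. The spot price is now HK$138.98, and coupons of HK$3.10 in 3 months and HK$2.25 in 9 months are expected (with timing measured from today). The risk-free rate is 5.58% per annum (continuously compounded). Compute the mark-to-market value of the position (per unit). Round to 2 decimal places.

-HK$9.63

PV(remaining coupons) I = 3.10·e^(−0.0558·3/12) + 2.25·e^(−0.0558·9/12) = 5.2148
Current forward F = (S − I)·e^(rT) = (138.98 − 5.2148)·e^(0.0558·10/12) = 133.7652 × 1.047598 = 140.1322
Value (long) = (F − K)·e^(−rT) = (140.1322 − 130.04) × 0.954565 = 9.6337
Short position value = −(long value) = -HK$9.63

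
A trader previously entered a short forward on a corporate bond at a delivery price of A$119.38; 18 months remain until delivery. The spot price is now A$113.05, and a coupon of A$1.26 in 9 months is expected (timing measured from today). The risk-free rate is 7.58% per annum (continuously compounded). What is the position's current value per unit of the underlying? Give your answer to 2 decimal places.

PV(remaining coupons) I = 1.26·e^(−0.0758·9/12) = 1.1904
Current forward F = (S − I)·e^(rT) = (113.05 − 1.1904)·e^(0.0758·18/12) = 111.8596 × 1.120416 = 125.3293
Value (long) = (F − K)·e^(−rT) = (125.3293 − 119.38) × 0.892526 = 5.3099
Short position value = −(long value) = -A$5.31

-A$5.31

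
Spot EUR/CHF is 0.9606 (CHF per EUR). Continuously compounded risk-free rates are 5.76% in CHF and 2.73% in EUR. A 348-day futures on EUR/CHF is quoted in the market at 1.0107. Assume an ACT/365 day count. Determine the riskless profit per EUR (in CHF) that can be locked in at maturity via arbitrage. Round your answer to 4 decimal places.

Fair futures: F* = S·e^(carry·T), with carry = (r_CHF − r_EUR) = 0.0576 − 0.0273 = 0.0303
F* = 0.9606 · e^(0.0303 × 348/365) = 0.9606 · e^0.028889 = 0.9606 × 1.029310 = 0.9888
Market 1.0107 > fair 0.9888: forward overpriced → cash-and-carry (buy spot, short the forward).
At maturity, profit = |F_mkt − F*| = |1.0107 − 0.9888| = 0.0219 per EUR (in CHF)

0.0219 per EUR (in CHF)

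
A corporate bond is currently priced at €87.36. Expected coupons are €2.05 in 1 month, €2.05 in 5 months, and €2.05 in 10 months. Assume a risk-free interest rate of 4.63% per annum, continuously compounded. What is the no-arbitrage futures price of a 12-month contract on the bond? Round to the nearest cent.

€85.19

PV(coupons) I = 2.05·e^(−0.0463·1/12) + 2.05·e^(−0.0463·5/12) + 2.05·e^(−0.0463·10/12)
I = 2.0421 + 2.0108 + 1.9724 = 6.0253
F = (S − I)·e^(rT) = (87.36 − 6.0253) · e^(0.0463·12/12)
= 81.3347 · e^0.046300 = 81.3347 × 1.047389 = €85.19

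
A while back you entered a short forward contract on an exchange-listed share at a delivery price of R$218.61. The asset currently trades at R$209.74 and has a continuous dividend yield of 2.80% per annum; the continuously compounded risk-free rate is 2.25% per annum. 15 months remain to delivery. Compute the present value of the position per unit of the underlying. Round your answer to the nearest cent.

R$10.02

Current fair forward for the remaining 15 months: F = S·e^((r − q)·T), (r − q) = 0.0225 − 0.0280 = -0.0055
F = 209.74 · e^(-0.0055 × 15/12) = 209.74 × 0.993149 = 208.3031
Value of long forward = (F − K)·e^(−rT) = (208.3031 − 218.61) · e^(−0.0225·15/12)
= -10.3069 × 0.972267 = -10.02
Short position value = −(long value) = R$10.02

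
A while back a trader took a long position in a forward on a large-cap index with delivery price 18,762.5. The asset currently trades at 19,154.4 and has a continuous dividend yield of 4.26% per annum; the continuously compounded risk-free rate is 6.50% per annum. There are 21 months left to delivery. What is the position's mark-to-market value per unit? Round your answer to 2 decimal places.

1033.19

Current fair forward for the remaining 21 months: F = S·e^((r − q)·T), (r − q) = 0.0650 − 0.0426 = 0.0224
F = 19154.4 · e^(0.0224 × 21/12) = 19154.4 × 1.03997846 = 19920.1634
Value of long forward = (F − K)·e^(−rT) = (19920.1634 − 18762.5) · e^(−0.0650·21/12)
= 1157.6634 × 0.89248105 = 1033.19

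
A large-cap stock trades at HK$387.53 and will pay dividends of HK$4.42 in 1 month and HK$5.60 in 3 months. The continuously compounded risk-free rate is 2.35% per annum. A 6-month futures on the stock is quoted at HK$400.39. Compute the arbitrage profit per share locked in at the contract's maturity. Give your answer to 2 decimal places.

PV(dividends) I = 4.42·e^(−0.0235·1/12) + 5.60·e^(−0.0235·3/12) = 9.9785
Fair futures F* = (S − I)·e^(rT) = (387.53 − 9.9785)·e^0.011750 = 377.5515 × 1.011819 = 382.0138
Market HK$400.39 > fair 382.0138: forward overpriced → cash-and-carry (borrow at r, buy the stock and collect the dividends, short the forward).
Profit at T = |F_mkt − F*| = |400.39 − 382.0138| = HK$18.38 per share

HK$18.38 per share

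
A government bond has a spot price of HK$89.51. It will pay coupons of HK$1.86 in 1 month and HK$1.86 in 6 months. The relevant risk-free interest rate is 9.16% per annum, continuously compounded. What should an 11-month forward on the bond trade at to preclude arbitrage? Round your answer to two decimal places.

PV(coupons) I = 1.86·e^(−0.0916·1/12) + 1.86·e^(−0.0916·6/12)
I = 1.8459 + 1.7767 = 3.6226
F = (S − I)·e^(rT) = (89.51 − 3.6226) · e^(0.0916·11/12)
= 85.8874 · e^0.083967 = 85.8874 × 1.087593 = HK$93.41

HK$93.41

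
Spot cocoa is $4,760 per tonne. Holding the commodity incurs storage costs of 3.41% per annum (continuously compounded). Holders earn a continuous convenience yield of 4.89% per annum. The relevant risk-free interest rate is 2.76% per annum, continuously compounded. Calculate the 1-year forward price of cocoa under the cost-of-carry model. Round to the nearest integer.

$4,821 per tonne

Net carry = r + u − y = 0.0276 + 0.0341 − 0.0489 = 0.0128
F = S·e^((r+u−y)T) = 4760 · e^(0.0128 × 1) = 4760 · e^0.012800
= 4760 × 1.012882 = $4,821 per tonne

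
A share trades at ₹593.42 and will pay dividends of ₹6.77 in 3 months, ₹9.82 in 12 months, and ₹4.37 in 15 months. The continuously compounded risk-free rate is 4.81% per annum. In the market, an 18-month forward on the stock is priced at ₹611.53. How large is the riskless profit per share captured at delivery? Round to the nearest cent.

PV(dividends) I = 6.77·e^(−0.0481·3/12) + 9.82·e^(−0.0481·12/12) + 4.37·e^(−0.0481·15/12) = 20.1629
Fair forward F* = (S − I)·e^(rT) = (593.42 − 20.1629)·e^0.072150 = 573.2571 × 1.074817 = 616.1465
Market ₹611.53 < fair 616.1465: forward underpriced → reverse cash-and-carry (short the stock, invest proceeds at r, pay the dividends, go long the forward).
Profit at T = |F_mkt − F*| = |611.53 − 616.1465| = ₹4.62 per share

₹4.62 per share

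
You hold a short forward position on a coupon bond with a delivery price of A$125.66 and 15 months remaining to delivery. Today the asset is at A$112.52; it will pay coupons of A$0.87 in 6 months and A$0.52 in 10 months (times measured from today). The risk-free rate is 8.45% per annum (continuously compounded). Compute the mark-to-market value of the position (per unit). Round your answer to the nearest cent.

A$1.86

PV(remaining coupons) I = 0.87·e^(−0.0845·6/12) + 0.52·e^(−0.0845·10/12) = 1.3187
Current forward F = (S − I)·e^(rT) = (112.52 − 1.3187)·e^(0.0845·15/12) = 111.2013 × 1.111405 = 123.5897
Value (long) = (F − K)·e^(−rT) = (123.5897 − 125.66) × 0.899762 = -1.8628
Short position value = −(long value) = A$1.86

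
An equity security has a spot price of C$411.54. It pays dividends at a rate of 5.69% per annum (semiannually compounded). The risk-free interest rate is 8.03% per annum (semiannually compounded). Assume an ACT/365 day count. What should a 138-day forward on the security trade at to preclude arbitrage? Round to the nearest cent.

F = S · (1+r/2)^(2T) / (1+q/2)^(2T)
= 411.54 × 1.030214 / 1.021439 = 411.54 × 1.008591
F = C$415.08

C$415.08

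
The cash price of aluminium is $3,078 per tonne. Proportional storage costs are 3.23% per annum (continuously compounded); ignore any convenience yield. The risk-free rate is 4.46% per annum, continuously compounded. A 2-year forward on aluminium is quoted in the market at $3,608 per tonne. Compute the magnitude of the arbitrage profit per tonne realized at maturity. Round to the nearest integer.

$18 per tonne

Fair forward: F* = S·e^(carry·T), with carry = (r + u) = 0.0446 + 0.0323 = 0.0769
F* = 3078 · e^(0.0769 × 2) = 3078 · e^0.153800 = 3078 × 1.166258 = $3589.7421
Market $3608 > fair $3589.7421: forward overpriced → cash-and-carry (buy spot, short the forward).
At maturity, profit = |F_mkt − F*| = |3608 − 3589.7421| = $18 per tonne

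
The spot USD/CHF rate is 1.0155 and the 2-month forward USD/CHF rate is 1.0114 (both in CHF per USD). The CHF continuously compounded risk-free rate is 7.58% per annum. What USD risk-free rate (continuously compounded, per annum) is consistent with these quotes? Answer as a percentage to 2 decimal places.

F = S·e^((r_CHF − r_USD)T) ⇒ r_USD = r_CHF − ln(F/S)/T
ln(1.0114/1.0155) = -0.004046; /(2/12) = -0.024276
r_USD = 0.0758 + 0.024276 = 0.100076
r_USD = 10.01%

10.01%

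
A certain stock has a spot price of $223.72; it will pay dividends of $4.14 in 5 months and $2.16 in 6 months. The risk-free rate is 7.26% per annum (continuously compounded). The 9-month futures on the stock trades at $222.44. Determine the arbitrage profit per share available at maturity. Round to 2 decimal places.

$7.36 per share

PV(dividends) I = 4.14·e^(−0.0726·5/12) + 2.16·e^(−0.0726·6/12) = 6.0996
Fair futures F* = (S − I)·e^(rT) = (223.72 − 6.0996)·e^0.054450 = 217.6204 × 1.055960 = 229.7984
Market $222.44 < fair 229.7984: forward underpriced → reverse cash-and-carry (short the stock, invest proceeds at r, pay the dividends, go long the forward).
Profit at T = |F_mkt − F*| = |222.44 − 229.7984| = $7.36 per share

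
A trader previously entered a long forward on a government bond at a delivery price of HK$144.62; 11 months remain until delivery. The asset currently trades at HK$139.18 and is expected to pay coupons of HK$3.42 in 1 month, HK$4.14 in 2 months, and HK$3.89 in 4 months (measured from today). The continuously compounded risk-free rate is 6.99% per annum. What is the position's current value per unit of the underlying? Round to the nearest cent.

PV(remaining coupons) I = 3.42·e^(−0.0699·1/12) + 4.14·e^(−0.0699·2/12) + 3.89·e^(−0.0699·4/12) = 11.2926
Current forward F = (S − I)·e^(rT) = (139.18 − 11.2926)·e^(0.0699·11/12) = 127.8874 × 1.066172 = 136.3500
Value (long) = (F − K)·e^(−rT) = (136.3500 − 144.62) × 0.937935 = -7.7567
Value = -HK$7.76

-HK$7.76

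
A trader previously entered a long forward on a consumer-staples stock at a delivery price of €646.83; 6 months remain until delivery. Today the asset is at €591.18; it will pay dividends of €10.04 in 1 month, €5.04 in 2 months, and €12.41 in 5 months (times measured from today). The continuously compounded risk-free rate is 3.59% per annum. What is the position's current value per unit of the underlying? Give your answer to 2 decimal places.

-€71.39

PV(remaining dividends) I = 10.04·e^(−0.0359·1/12) + 5.04·e^(−0.0359·2/12) + 12.41·e^(−0.0359·5/12) = 27.2457
Current forward F = (S − I)·e^(rT) = (591.18 − 27.2457)·e^(0.0359·6/12) = 563.9343 × 1.018112 = 574.1483
Value (long) = (F − K)·e^(−rT) = (574.1483 − 646.83) × 0.982210 = -71.3887
Value = -€71.39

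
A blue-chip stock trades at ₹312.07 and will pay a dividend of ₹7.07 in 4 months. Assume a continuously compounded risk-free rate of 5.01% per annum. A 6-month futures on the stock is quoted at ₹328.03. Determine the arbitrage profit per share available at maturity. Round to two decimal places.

₹15.17 per share

PV(dividends) I = 7.07·e^(−0.0501·4/12) = 6.9529
Fair futures F* = (S − I)·e^(rT) = (312.07 − 6.9529)·e^0.025050 = 305.1171 × 1.025366 = 312.8567
Market ₹328.03 > fair 312.8567: forward overpriced → cash-and-carry (borrow at r, buy the stock and collect the dividends, short the forward).
Profit at T = |F_mkt − F*| = |328.03 − 312.8567| = ₹15.17 per share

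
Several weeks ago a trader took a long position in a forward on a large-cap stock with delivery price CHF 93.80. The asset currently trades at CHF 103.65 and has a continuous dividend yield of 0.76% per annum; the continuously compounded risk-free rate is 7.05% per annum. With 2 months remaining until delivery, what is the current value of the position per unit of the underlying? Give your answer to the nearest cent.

CHF 10.81

Current fair forward for the remaining 2 months: F = S·e^((r − q)·T), (r − q) = 0.0705 − 0.0076 = 0.0629
F = 103.65 · e^(0.0629 × 2/12) = 103.65 × 1.010538 = 104.7423
Value of long forward = (F − K)·e^(−rT) = (104.7423 − 93.80) · e^(−0.0705·2/12)
= 10.9423 × 0.988319 = 10.81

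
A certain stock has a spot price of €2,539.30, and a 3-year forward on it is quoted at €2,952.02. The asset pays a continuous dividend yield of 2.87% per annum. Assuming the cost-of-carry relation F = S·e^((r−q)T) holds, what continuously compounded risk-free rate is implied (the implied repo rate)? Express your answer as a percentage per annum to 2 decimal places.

7.89%

From F = S·e^((r−q)T): (r − q) = ln(F/S)/T
ln(2952.02/2539.30) = ln(1.162533) = 0.150601
(r − q) = 0.150601 / (3) = 0.050200
r = ln(F/S)/T + q = 0.050200 + 0.0287 = 0.078900
r = 7.89%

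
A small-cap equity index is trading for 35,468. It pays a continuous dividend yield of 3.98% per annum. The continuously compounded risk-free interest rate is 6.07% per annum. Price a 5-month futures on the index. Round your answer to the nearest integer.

35,778

F = S·e^((r − q)T) = 35468 · e^((0.0607 − 0.0398) × 5/12)
= 35468 · e^0.008708 = 35468 × 1.008746
F = 35,778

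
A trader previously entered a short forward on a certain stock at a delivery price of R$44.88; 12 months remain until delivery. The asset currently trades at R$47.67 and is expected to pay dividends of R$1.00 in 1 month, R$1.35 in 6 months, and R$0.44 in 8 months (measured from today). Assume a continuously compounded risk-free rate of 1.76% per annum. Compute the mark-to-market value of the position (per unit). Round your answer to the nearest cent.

-R$0.80

PV(remaining dividends) I = 1.00·e^(−0.0176·1/12) + 1.35·e^(−0.0176·6/12) + 0.44·e^(−0.0176·8/12) = 2.7716
Current forward F = (S − I)·e^(rT) = (47.67 − 2.7716)·e^(0.0176·12/12) = 44.8984 × 1.017756 = 45.6956
Value (long) = (F − K)·e^(−rT) = (45.6956 − 44.88) × 0.982554 = 0.8014
Short position value = −(long value) = -R$0.80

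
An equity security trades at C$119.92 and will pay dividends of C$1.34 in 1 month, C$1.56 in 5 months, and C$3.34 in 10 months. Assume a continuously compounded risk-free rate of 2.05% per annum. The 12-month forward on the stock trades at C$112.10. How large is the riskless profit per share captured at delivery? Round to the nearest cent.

C$4.01 per share

PV(dividends) I = 1.34·e^(−0.0205·1/12) + 1.56·e^(−0.0205·5/12) + 3.34·e^(−0.0205·10/12) = 6.1679
Fair forward F* = (S − I)·e^(rT) = (119.92 − 6.1679)·e^0.020500 = 113.7521 × 1.020712 = 116.1081
Market C$112.10 < fair 116.1081: forward underpriced → reverse cash-and-carry (short the stock, invest proceeds at r, pay the dividends, go long the forward).
Profit at T = |F_mkt − F*| = |112.10 − 116.1081| = C$4.01 per share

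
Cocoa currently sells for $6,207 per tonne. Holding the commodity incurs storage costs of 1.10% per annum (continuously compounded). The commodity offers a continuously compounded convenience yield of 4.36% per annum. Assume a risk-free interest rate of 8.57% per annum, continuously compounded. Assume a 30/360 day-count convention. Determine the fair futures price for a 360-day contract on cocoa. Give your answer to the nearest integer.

$6,545 per tonne

Net carry = r + u − y = 0.0857 + 0.0110 − 0.0436 = 0.0531
F = S·e^((r+u−y)T) = 6207 · e^(0.0531 × 360/360) = 6207 · e^0.053100
= 6207 × 1.054535 = $6,545 per tonne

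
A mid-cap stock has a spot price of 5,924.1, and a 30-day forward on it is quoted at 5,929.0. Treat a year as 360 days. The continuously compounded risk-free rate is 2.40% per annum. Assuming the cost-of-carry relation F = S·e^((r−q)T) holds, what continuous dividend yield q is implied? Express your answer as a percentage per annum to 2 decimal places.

From F = S·e^((r−q)T): (r − q) = ln(F/S)/T
ln(5929.0/5924.1) = ln(1.000827) = 0.000827
(r − q) = 0.000827 / (30/360) = 0.009924
q = r − ln(F/S)/T = 0.0240 − 0.009924 = 0.014076
q = 1.41%

1.41%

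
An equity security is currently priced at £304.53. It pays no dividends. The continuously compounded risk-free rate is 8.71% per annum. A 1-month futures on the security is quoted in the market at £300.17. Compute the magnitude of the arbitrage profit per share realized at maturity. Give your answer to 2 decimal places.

Fair futures: F* = S·e^(carry·T), with carry = r = 0.0871
F* = 304.53 · e^(0.0871 × 1/12) = 304.53 · e^0.007258 = 304.53 × 1.007284 = £306.7482
Market £300.17 < fair £306.7482: forward underpriced → reverse cash-and-carry (short spot, go long the forward).
At maturity, profit = |F_mkt − F*| = |300.17 − 306.7482| = £6.58 per share

£6.58 per share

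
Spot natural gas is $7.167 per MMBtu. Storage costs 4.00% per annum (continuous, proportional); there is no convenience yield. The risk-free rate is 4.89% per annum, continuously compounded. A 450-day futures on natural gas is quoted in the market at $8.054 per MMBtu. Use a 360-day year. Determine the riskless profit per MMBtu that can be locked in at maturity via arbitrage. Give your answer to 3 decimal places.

$0.045 per MMBtu

Fair futures: F* = S·e^(carry·T), with carry = (r + u) = 0.0489 + 0.0400 = 0.0889
F* = 7.167 · e^(0.0889 × 450/360) = 7.167 · e^0.111125 = 7.167 × 1.117535 = $8.0094
Market $8.054 > fair $8.0094: forward overpriced → cash-and-carry (buy spot, short the forward).
At maturity, profit = |F_mkt − F*| = |8.054 − 8.0094| = $0.045 per MMBtu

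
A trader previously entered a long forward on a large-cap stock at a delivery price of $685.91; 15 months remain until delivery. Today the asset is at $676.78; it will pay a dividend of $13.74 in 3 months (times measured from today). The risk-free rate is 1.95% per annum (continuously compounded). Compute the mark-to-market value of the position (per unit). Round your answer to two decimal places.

PV(remaining dividends) I = 13.74·e^(−0.0195·3/12) = 13.6732
Current forward F = (S − I)·e^(rT) = (676.78 − 13.6732)·e^(0.0195·15/12) = 663.1068 × 1.024674 = 679.4683
Value (long) = (F − K)·e^(−rT) = (679.4683 − 685.91) × 0.975920 = -6.2866
Value = -$6.29

-$6.29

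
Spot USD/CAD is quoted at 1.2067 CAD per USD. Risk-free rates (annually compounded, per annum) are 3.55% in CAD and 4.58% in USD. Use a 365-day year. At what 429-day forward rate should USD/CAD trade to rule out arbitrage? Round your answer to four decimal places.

By covered interest parity, F = S · (1+r_CAD)^T / (1+r_USD)^T
= 1.2067 × 1.041853 / 1.054044 = 1.2067 × 0.988434
F = 1.1927 CAD per USD

1.1927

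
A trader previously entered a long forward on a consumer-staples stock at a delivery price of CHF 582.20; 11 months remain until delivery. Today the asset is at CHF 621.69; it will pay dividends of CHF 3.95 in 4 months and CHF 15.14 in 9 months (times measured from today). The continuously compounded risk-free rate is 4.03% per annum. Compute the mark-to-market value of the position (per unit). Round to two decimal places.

PV(remaining dividends) I = 3.95·e^(−0.0403·4/12) + 15.14·e^(−0.0403·9/12) = 18.5865
Current forward F = (S − I)·e^(rT) = (621.69 − 18.5865)·e^(0.0403·11/12) = 603.1035 × 1.037632 = 625.7995
Value (long) = (F − K)·e^(−rT) = (625.7995 − 582.20) × 0.963732 = 42.0182
Value = CHF 42.02

CHF 42.02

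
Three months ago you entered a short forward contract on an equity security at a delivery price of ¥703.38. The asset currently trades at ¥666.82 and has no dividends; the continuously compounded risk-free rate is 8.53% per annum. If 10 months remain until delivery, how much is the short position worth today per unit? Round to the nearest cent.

Current fair forward for the remaining 10 months: F = S·e^(r·T), r = 0.0853
F = 666.82 · e^(0.0853 × 10/12) = 666.82 × 1.073671 = 715.9453
Value of long forward = (F − K)·e^(−rT) = (715.9453 − 703.38) · e^(−0.0853·10/12)
= 12.5653 × 0.931384 = 11.70
Short position value = −(long value) = -¥11.70

-¥11.70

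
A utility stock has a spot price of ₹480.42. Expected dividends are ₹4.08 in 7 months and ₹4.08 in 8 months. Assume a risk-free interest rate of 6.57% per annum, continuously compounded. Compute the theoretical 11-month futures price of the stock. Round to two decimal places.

PV(dividends) I = 4.08·e^(−0.0657·7/12) + 4.08·e^(−0.0657·8/12)
I = 3.9266 + 3.9052 = 7.8318
F = (S − I)·e^(rT) = (480.42 − 7.8318) · e^(0.0657·11/12)
= 472.5882 · e^0.060225 = 472.5882 × 1.062075 = ₹501.92

₹501.92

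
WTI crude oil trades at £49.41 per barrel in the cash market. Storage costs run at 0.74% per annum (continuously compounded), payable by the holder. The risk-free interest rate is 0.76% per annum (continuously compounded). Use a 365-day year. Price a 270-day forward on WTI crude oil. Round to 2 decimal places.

£49.96 per barrel

Net carry = r + u − y = 0.0076 + 0.0074 − 0.0000 = 0.0150
F = S·e^((r+u−y)T) = 49.41 · e^(0.0150 × 270/365) = 49.41 · e^0.011096
= 49.41 × 1.011158 = £49.96 per barrel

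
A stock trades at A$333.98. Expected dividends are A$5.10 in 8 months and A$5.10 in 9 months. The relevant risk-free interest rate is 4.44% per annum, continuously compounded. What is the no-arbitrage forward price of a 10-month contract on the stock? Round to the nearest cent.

A$336.31

PV(dividends) I = 5.10·e^(−0.0444·8/12) + 5.10·e^(−0.0444·9/12)
I = 4.9513 + 4.9330 = 9.8843
F = (S − I)·e^(rT) = (333.98 − 9.8843) · e^(0.0444·10/12)
= 324.0957 · e^0.037000 = 324.0957 × 1.037693 = A$336.31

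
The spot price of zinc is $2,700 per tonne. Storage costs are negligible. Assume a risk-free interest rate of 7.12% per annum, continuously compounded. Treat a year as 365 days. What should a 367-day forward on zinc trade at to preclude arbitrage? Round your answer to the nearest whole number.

$2,900 per tonne

F = S·e^(rT) = 2700 · e^(0.0712 × 367/365) = 2700 · e^0.071590
= 2700 × 1.074215 = $2,900 per tonne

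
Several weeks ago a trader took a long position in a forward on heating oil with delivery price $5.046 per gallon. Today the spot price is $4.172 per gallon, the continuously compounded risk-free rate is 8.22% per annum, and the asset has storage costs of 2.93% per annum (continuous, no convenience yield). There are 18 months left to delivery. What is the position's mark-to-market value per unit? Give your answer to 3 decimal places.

-$0.101 per gallon

Current fair forward for the remaining 18 months: F = S·e^((r + u)·T), (r + u) = 0.0822 + 0.0293 = 0.1115
F = 4.172 · e^(0.1115 × 18/12) = 4.172 × 1.182050 = 4.9315
Value of long forward = (F − K)·e^(−rT) = (4.9315 − 5.046) · e^(−0.0822·18/12)
= -0.1145 × 0.883998 = -0.101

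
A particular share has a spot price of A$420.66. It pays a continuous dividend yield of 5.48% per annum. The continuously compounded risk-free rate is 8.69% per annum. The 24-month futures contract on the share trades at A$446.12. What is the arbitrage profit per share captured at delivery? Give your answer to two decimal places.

Fair futures: F* = S·e^(carry·T), with carry = (r − q) = 0.0869 − 0.0548 = 0.0321
F* = 420.66 · e^(0.0321 × 24/12) = 420.66 · e^0.064200 = 420.66 × 1.066306 = A$448.5523
Market A$446.12 < fair A$448.5523: forward underpriced → reverse cash-and-carry (short spot, go long the forward).
At maturity, profit = |F_mkt − F*| = |446.12 − 448.5523| = A$2.43 per share

A$2.43 per share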